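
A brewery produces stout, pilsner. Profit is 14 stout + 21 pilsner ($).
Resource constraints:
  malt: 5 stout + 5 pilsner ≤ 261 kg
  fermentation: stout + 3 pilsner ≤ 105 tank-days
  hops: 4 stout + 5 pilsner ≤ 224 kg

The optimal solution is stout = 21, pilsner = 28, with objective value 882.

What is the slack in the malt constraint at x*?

malt used = 5·21 + 5·28 = 245; slack = 261 − 245 = 16.

16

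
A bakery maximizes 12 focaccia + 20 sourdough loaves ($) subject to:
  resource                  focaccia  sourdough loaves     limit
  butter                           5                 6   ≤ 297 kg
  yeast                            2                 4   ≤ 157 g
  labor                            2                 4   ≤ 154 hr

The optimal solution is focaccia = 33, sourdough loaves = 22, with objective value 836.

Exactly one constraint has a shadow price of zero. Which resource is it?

yeast

butter: 297/297 (binding)
yeast: 154/157 (slack 3)
labor: 154/154 (binding)
By complementary slackness, a constraint with positive slack has shadow price 0 → yeast.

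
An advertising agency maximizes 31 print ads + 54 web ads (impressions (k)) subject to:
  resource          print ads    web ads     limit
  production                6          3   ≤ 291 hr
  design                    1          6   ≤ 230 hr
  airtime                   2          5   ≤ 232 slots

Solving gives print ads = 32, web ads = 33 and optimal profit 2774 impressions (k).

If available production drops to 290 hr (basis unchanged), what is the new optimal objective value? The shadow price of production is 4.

Δb = -1, so new z* = 2774 + (4)·(-1) = 2774 − 4 = 2770.

2770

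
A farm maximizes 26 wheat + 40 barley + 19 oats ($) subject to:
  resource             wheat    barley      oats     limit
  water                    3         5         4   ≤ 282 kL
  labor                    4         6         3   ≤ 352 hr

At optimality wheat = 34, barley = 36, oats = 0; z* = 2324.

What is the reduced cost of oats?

-4

Both water and labor are binding at x*.
From A_Bᵀ y = c: 3·y_water + 4·y_labor = 26; 5·y_water + 6·y_labor = 40.
→ y_water = 2 and y_labor = 5.
Reduced cost of oats: c₃ − yᵀa₃ = 19 − (2·4 + 5·3) = 19 − 23 = -4.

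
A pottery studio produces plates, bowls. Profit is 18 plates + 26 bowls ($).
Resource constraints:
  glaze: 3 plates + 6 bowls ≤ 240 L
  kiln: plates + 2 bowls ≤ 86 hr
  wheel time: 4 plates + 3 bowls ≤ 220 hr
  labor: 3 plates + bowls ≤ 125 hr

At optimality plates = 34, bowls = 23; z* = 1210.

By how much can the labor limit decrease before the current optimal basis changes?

Binding constraints: glaze, labor. The basis is B = [[3,6],[3,1]] with det -15.
Per unit decrease in labor, x* moves by d = (-0.4, 0.2).
The basis stays optimal until plates reaches 0; allowable decrease = 85 hr.

85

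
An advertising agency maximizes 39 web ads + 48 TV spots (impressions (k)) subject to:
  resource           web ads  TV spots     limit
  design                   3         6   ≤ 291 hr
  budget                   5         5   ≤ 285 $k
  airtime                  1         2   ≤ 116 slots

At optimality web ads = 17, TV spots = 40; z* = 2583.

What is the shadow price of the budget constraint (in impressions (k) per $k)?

6

Check each constraint at x*: design 291/291 (tight); budget 285/285 (tight); airtime 97/116 (slack 19).
By complementary slackness, y = 0 for the non-binding constraint.
The binding rows give the dual system: 3·y_design + 5·y_budget = 39 and 6·y_design + 5·y_budget = 48.
→ y_design = 3 and y_budget = 6.
Shadow price of budget = 6.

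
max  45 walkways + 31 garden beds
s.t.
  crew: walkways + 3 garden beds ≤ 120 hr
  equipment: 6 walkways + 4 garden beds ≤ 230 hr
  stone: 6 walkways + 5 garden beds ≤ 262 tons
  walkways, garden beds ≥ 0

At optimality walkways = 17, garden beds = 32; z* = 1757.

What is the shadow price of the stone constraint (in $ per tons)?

1

At the optimum: crew uses 113 of 120 (slack = 7); equipment uses 230 of 230 (binding); stone uses 262 of 262 (binding).
Since crew is not tight, its dual is 0.
The binding rows give the dual system: 6·y_equipment + 6·y_stone = 45 and 4·y_equipment + 5·y_stone = 31.
→ y_equipment = 6.5 and y_stone = 1.
Shadow price of stone = 1.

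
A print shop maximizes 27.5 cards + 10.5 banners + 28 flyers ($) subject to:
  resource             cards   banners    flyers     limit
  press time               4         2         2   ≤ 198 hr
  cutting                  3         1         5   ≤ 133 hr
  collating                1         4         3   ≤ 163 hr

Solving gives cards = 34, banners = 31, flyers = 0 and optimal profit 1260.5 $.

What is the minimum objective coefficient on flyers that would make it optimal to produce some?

Check each constraint at x*: press time 198/198 (tight); cutting 133/133 (tight); collating 158/163 (slack 5).
By complementary slackness, y = 0 for the non-binding constraint.
From A_Bᵀ y = c: 4·y_press time + 3·y_cutting = 27.5; 2·y_press time + 1·y_cutting = 10.5.
Solving: y_press time = 2, y_cutting = 6.5.
flyers enters the basis when its profit ≥ yᵀa₃ = 2·2 + 6.5·5 = 36.5.

36.5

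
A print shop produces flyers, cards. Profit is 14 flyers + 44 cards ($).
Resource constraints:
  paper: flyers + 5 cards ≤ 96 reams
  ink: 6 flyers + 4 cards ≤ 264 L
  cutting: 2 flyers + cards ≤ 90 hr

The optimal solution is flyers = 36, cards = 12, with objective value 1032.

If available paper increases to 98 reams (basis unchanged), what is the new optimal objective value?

Binding: paper and ink. Non-binding: cutting (6 unused).
Since cutting is not tight, its dual is 0.
From A_Bᵀ y = c: 1·y_paper + 6·y_ink = 14; 5·y_paper + 4·y_ink = 44.
This yields shadow prices y_paper = 8, y_ink = 1.
Δz = y_paper·Δb = 8 × (2) = 16, so new z* = 1032 + 16 = 1048.

1048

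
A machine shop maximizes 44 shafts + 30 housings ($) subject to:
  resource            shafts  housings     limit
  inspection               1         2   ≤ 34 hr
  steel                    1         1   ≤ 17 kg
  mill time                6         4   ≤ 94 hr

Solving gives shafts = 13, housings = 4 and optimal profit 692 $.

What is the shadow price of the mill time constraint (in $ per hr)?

7

At the optimum: inspection uses 21 of 34 (slack = 13); steel uses 17 of 17 (binding); mill time uses 94 of 94 (binding).
By complementary slackness, y = 0 for the non-binding constraint.
The binding rows give the dual system: 1·y_steel + 6·y_mill time = 44 and 1·y_steel + 4·y_mill time = 30.
This yields shadow prices y_steel = 2, y_mill time = 7.
Shadow price of mill time = 7.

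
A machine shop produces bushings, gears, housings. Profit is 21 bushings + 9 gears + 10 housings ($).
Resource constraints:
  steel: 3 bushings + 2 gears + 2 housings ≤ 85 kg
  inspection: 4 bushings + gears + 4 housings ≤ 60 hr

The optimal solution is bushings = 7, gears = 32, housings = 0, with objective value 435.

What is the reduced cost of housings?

-8

At the optimum: steel uses 85 of 85 (binding); inspection uses 60 of 60 (binding).
The binding rows give the dual system: 3·y_steel + 4·y_inspection = 21 and 2·y_steel + 1·y_inspection = 9.
Solving: y_steel = 3, y_inspection = 3.
Reduced cost of housings: c₃ − yᵀa₃ = 10 − (3·2 + 3·4) = 10 − 18 = -8.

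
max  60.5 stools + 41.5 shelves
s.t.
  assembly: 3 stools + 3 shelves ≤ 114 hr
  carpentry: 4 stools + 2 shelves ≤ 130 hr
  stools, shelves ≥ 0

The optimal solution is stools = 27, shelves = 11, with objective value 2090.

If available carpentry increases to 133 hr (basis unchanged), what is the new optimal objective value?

2118.5

Both assembly and carpentry are binding at x*.
The binding rows give the dual system: 3·y_assembly + 4·y_carpentry = 60.5 and 3·y_assembly + 2·y_carpentry = 41.5.
Solving: y_assembly = 7.5, y_carpentry = 9.5.
Δz = y_carpentry·Δb = 9.5 × (3) = 28.5, so new z* = 2090 + 28.5 = 2118.5.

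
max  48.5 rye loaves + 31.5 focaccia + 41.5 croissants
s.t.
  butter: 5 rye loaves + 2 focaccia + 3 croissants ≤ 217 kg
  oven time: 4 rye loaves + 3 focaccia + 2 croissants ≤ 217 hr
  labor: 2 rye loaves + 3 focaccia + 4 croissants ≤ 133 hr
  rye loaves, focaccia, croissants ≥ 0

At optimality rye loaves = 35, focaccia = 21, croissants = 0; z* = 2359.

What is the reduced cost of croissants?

-3

At the optimum: butter uses 217 of 217 (binding); oven time uses 203 of 217 (slack = 14); labor uses 133 of 133 (binding).
By complementary slackness, y = 0 for the non-binding constraint.
The binding rows give the dual system: 5·y_butter + 2·y_labor = 48.5 and 2·y_butter + 3·y_labor = 31.5.
This yields shadow prices y_butter = 7.5, y_labor = 5.5.
Reduced cost of croissants: c₃ − yᵀa₃ = 41.5 − (7.5·3 + 5.5·4) = 41.5 − 44.5 = -3.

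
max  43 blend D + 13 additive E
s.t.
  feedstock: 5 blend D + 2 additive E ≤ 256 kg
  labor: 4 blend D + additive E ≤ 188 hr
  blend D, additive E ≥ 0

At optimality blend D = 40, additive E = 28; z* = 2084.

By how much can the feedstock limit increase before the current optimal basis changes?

Binding constraints: feedstock, labor. The basis is B = [[5,2],[4,1]] with det -3.
Per unit increase in feedstock, x* moves by d = (-0.3333, 1.3333).
The basis stays optimal until blend D reaches 0; allowable increase = 120 kg.

120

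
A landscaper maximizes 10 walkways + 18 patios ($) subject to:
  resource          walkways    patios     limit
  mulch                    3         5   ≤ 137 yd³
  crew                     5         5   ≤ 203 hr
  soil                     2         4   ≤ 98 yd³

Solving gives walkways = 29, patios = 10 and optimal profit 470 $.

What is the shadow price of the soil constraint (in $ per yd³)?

2

Check each constraint at x*: mulch 137/137 (tight); crew 195/203 (slack 8); soil 98/98 (tight).
Slack constraints have shadow price 0 (complementary slackness).
From A_Bᵀ y = c: 3·y_mulch + 2·y_soil = 10; 5·y_mulch + 4·y_soil = 18.
This yields shadow prices y_mulch = 2, y_soil = 2.
Shadow price of soil = 2.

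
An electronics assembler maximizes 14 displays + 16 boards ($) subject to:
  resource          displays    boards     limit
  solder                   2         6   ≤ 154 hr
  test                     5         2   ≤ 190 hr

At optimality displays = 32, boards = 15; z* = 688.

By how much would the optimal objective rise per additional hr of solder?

Check each constraint at x*: solder 154/154 (tight); test 190/190 (tight).
Dual feasibility on the basic columns requires 2·y_solder + 5·y_test = 14, 6·y_solder + 2·y_test = 16.
This yields shadow prices y_solder = 2, y_test = 2.
Shadow price of solder = 2.

2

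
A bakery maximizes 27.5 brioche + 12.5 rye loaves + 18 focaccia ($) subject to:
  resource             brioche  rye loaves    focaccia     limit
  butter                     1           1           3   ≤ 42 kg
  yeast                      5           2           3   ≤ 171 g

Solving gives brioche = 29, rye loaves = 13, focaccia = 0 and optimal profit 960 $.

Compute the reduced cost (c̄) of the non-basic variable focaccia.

-4.5

Check each constraint at x*: butter 42/42 (tight); yeast 171/171 (tight).
From A_Bᵀ y = c: 1·y_butter + 5·y_yeast = 27.5; 1·y_butter + 2·y_yeast = 12.5.
→ y_butter = 2.5 and y_yeast = 5.
Reduced cost of focaccia: c₃ − yᵀa₃ = 18 − (2.5·3 + 5·3) = 18 − 22.5 = -4.5.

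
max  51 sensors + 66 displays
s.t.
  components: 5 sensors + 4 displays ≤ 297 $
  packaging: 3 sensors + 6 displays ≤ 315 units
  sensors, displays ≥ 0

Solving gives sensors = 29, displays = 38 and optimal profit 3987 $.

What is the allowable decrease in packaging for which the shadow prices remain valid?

136.8

Binding constraints: components, packaging. The basis is B = [[5,4],[3,6]] with det 18.
Per unit decrease in packaging, x* moves by d = (0.2222, -0.2778).
The basis stays optimal until displays reaches 0; allowable decrease = 136.8 units.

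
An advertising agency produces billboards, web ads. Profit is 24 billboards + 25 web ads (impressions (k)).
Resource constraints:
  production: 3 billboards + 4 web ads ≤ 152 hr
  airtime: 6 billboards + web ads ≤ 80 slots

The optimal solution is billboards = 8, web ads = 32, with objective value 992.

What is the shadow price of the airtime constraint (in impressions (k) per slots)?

At the optimum: production uses 152 of 152 (binding); airtime uses 80 of 80 (binding).
The binding rows give the dual system: 3·y_production + 6·y_airtime = 24 and 4·y_production + 1·y_airtime = 25.
Solving: y_production = 6, y_airtime = 1.
Shadow price of airtime = 1.

1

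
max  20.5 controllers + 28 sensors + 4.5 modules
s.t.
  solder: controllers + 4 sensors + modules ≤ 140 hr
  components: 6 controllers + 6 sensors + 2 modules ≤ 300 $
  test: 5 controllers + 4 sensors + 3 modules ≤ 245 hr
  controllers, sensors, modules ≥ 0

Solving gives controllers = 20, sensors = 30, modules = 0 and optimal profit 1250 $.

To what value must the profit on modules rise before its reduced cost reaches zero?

8.5

Check each constraint at x*: solder 140/140 (tight); components 300/300 (tight); test 220/245 (slack 25).
By complementary slackness, y = 0 for the non-binding constraint.
The binding rows give the dual system: 1·y_solder + 6·y_components = 20.5 and 4·y_solder + 6·y_components = 28.
This yields shadow prices y_solder = 2.5, y_components = 3.
modules enters the basis when its profit ≥ yᵀa₃ = 2.5·1 + 3·2 = 8.5.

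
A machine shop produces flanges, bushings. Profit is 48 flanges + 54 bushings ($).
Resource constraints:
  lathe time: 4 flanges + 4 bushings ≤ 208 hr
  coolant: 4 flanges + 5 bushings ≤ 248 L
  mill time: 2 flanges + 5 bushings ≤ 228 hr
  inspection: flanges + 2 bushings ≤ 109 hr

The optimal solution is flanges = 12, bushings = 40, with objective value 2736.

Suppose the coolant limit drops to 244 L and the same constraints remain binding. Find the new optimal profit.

2712

At the optimum: lathe time uses 208 of 208 (binding); coolant uses 248 of 248 (binding); mill time uses 224 of 228 (slack = 4); inspection uses 92 of 109 (slack = 17).
Slack constraints have shadow price 0 (complementary slackness).
From A_Bᵀ y = c: 4·y_lathe time + 4·y_coolant = 48; 4·y_lathe time + 5·y_coolant = 54.
This yields shadow prices y_lathe time = 6, y_coolant = 6.
Δz = y_coolant·Δb = 6 × (-4) = -24, so new z* = 2736 − 24 = 2712.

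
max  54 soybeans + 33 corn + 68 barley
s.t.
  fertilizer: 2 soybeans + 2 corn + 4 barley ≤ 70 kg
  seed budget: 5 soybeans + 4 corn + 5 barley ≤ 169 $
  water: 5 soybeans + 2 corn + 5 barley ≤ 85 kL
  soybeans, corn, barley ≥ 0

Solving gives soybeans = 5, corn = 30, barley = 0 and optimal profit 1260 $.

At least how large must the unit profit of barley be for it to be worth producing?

73

At the optimum: fertilizer uses 70 of 70 (binding); seed budget uses 145 of 169 (slack = 24); water uses 85 of 85 (binding).
Since seed budget is not tight, its dual is 0.
From A_Bᵀ y = c: 2·y_fertilizer + 5·y_water = 54; 2·y_fertilizer + 2·y_water = 33.
Solving: y_fertilizer = 9.5, y_water = 7.
barley enters the basis when its profit ≥ yᵀa₃ = 9.5·4 + 7·5 = 73.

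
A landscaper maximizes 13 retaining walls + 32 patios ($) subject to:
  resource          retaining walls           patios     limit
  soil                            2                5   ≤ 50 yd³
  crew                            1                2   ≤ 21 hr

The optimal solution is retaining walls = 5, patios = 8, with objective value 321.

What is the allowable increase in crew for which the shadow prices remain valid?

4

Binding constraints: soil, crew. The basis is B = [[2,5],[1,2]] with det -1.
Per unit increase in crew, x* moves by d = (5, -2).
The basis stays optimal until patios reaches 0; allowable increase = 4 hr.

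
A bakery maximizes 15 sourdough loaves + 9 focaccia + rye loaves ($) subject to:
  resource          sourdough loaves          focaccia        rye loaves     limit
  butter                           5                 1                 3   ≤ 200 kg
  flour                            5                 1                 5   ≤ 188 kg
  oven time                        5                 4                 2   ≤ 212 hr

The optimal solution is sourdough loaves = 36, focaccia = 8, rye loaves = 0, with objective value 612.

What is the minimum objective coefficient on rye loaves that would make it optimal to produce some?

9

Check each constraint at x*: butter 188/200 (slack 12); flour 188/188 (tight); oven time 212/212 (tight).
Since butter is not tight, its dual is 0.
From A_Bᵀ y = c: 5·y_flour + 5·y_oven time = 15; 1·y_flour + 4·y_oven time = 9.
Solving: y_flour = 1, y_oven time = 2.
rye loaves enters the basis when its profit ≥ yᵀa₃ = 1·5 + 2·2 = 9.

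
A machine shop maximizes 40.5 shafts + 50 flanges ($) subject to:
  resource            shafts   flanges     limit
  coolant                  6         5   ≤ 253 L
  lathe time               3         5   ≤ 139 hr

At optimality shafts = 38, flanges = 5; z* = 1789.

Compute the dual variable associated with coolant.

3.5

Both coolant and lathe time are binding at x*.
The binding rows give the dual system: 6·y_coolant + 3·y_lathe time = 40.5 and 5·y_coolant + 5·y_lathe time = 50.
This yields shadow prices y_coolant = 3.5, y_lathe time = 6.5.
Shadow price of coolant = 3.5.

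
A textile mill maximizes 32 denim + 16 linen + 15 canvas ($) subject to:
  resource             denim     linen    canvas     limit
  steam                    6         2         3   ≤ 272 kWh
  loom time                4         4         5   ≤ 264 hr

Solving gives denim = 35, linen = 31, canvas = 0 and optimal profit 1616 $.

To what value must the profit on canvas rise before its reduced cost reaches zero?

22

At the optimum: steam uses 272 of 272 (binding); loom time uses 264 of 264 (binding).
Dual feasibility on the basic columns requires 6·y_steam + 4·y_loom time = 32, 2·y_steam + 4·y_loom time = 16.
→ y_steam = 4 and y_loom time = 2.
canvas enters the basis when its profit ≥ yᵀa₃ = 4·3 + 2·5 = 22.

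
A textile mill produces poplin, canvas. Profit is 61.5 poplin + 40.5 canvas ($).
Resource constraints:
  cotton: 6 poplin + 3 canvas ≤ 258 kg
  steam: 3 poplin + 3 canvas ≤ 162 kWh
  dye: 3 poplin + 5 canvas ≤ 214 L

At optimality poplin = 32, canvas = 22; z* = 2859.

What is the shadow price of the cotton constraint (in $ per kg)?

Check each constraint at x*: cotton 258/258 (tight); steam 162/162 (tight); dye 206/214 (slack 8).
Slack constraints have shadow price 0 (complementary slackness).
The binding rows give the dual system: 6·y_cotton + 3·y_steam = 61.5 and 3·y_cotton + 3·y_steam = 40.5.
This yields shadow prices y_cotton = 7, y_steam = 6.5.
Shadow price of cotton = 7.

7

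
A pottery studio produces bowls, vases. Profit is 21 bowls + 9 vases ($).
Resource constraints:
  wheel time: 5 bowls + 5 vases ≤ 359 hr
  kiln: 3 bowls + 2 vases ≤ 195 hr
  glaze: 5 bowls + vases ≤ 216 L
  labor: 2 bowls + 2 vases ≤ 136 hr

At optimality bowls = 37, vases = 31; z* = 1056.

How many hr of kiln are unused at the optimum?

22

kiln used = 3·37 + 2·31 = 173; slack = 195 − 173 = 22.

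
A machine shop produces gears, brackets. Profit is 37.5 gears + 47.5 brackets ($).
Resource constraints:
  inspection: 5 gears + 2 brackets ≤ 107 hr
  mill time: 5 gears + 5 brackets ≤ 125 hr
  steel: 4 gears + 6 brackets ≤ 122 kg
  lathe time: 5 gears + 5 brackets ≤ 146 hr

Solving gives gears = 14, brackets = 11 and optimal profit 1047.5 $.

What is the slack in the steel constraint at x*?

steel used = 4·14 + 6·11 = 122; slack = 122 − 122 = 0.

0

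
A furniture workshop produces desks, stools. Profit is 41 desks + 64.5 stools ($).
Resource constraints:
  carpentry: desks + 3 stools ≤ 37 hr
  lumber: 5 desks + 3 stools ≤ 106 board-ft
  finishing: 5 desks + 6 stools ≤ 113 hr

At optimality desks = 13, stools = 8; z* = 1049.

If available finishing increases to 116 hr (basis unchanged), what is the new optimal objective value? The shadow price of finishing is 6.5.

1068.5

Δb = 3, so new z* = 1049 + (6.5)·(3) = 1049 + 19.5 = 1068.5.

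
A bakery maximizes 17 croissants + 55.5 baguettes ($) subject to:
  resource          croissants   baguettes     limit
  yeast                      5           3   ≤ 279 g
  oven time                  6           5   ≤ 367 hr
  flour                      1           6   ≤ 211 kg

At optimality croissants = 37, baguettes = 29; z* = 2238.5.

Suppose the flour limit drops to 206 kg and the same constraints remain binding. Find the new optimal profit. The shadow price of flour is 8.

2198.5

Δb = -5, so new z* = 2238.5 + (8)·(-5) = 2238.5 − 40 = 2198.5.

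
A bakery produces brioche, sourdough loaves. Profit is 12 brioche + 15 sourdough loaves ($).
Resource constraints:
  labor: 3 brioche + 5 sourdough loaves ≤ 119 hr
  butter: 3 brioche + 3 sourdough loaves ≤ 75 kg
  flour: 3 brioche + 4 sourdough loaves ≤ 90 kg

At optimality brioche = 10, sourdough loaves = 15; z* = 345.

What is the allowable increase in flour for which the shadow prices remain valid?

7

Binding constraints: butter, flour. The basis is B = [[3,3],[3,4]] with det 3.
Per unit increase in flour, x* moves by d = (-1, 1).
The basis stays optimal until labor becomes binding; allowable increase = 7 kg.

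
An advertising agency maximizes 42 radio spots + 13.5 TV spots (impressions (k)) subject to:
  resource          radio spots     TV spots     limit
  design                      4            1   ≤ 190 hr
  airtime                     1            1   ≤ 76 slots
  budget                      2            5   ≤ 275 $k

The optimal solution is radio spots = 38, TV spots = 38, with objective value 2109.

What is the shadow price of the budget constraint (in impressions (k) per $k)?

Check each constraint at x*: design 190/190 (tight); airtime 76/76 (tight); budget 266/275 (slack 9).
By complementary slackness, y = 0 for the non-binding constraint.
The binding rows give the dual system: 4·y_design + 1·y_airtime = 42 and 1·y_design + 1·y_airtime = 13.5.
→ y_design = 9.5 and y_airtime = 4.
Shadow price of budget = 0.

0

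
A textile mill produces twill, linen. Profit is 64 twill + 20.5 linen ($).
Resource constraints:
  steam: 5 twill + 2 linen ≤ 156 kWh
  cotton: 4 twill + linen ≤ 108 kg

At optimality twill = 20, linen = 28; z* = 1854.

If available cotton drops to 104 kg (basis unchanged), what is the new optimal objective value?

Check each constraint at x*: steam 156/156 (tight); cotton 108/108 (tight).
Dual feasibility on the basic columns requires 5·y_steam + 4·y_cotton = 64, 2·y_steam + 1·y_cotton = 20.5.
Solving: y_steam = 6, y_cotton = 8.5.
Δz = y_cotton·Δb = 8.5 × (-4) = -34, so new z* = 1854 − 34 = 1820.

1820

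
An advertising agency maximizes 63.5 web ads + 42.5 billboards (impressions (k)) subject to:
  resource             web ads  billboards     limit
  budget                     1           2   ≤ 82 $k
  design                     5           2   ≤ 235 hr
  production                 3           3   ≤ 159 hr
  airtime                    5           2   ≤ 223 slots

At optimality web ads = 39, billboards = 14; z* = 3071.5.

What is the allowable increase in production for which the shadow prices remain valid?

Binding constraints: production, airtime. The basis is B = [[3,3],[5,2]] with det -9.
Per unit increase in production, x* moves by d = (-0.2222, 0.5556).
The basis stays optimal until budget becomes binding; allowable increase = 16.875 hr.

16.875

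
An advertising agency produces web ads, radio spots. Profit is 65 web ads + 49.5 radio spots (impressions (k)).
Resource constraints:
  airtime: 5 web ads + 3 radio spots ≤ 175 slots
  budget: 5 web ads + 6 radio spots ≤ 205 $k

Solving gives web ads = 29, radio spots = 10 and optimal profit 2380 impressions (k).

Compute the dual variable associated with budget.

Both airtime and budget are binding at x*.
Dual feasibility on the basic columns requires 5·y_airtime + 5·y_budget = 65, 3·y_airtime + 6·y_budget = 49.5.
→ y_airtime = 9.5 and y_budget = 3.5.
Shadow price of budget = 3.5.

3.5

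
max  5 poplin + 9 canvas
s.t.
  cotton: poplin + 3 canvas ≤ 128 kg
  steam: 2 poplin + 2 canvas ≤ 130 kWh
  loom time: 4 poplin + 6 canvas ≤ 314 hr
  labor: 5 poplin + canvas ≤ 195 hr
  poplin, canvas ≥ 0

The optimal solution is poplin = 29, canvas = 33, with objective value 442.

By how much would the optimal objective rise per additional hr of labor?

0

At the optimum: cotton uses 128 of 128 (binding); steam uses 124 of 130 (slack = 6); loom time uses 314 of 314 (binding); labor uses 178 of 195 (slack = 17).
Slack constraints have shadow price 0 (complementary slackness).
Dual feasibility on the basic columns requires 1·y_cotton + 4·y_loom time = 5, 3·y_cotton + 6·y_loom time = 9.
→ y_cotton = 1 and y_loom time = 1.
Shadow price of labor = 0.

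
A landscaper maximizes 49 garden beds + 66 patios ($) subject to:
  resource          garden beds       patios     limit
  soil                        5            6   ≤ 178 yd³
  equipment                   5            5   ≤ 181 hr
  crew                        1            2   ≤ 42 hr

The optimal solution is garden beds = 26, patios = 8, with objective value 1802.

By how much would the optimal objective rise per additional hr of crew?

Check each constraint at x*: soil 178/178 (tight); equipment 170/181 (slack 11); crew 42/42 (tight).
Since equipment is not tight, its dual is 0.
From A_Bᵀ y = c: 5·y_soil + 1·y_crew = 49; 6·y_soil + 2·y_crew = 66.
Solving: y_soil = 8, y_crew = 9.
Shadow price of crew = 9.

9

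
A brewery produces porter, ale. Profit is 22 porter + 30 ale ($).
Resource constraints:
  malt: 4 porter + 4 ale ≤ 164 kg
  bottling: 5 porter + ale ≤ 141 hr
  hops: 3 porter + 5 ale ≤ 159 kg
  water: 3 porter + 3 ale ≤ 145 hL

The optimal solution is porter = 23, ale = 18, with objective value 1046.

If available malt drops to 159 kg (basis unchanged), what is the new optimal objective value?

1033.5

Check each constraint at x*: malt 164/164 (tight); bottling 133/141 (slack 8); hops 159/159 (tight); water 123/145 (slack 22).
Slack constraints have shadow price 0 (complementary slackness).
Dual feasibility on the basic columns requires 4·y_malt + 3·y_hops = 22, 4·y_malt + 5·y_hops = 30.
Solving: y_malt = 2.5, y_hops = 4.
Δz = y_malt·Δb = 2.5 × (-5) = -12.5, so new z* = 1046 − 12.5 = 1033.5.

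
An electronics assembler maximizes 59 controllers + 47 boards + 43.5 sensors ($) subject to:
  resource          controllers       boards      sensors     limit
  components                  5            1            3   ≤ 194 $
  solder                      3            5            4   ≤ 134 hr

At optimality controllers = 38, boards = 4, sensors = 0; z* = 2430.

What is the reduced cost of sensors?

-9.5

At the optimum: components uses 194 of 194 (binding); solder uses 134 of 134 (binding).
The binding rows give the dual system: 5·y_components + 3·y_solder = 59 and 1·y_components + 5·y_solder = 47.
Solving: y_components = 7, y_solder = 8.
Reduced cost of sensors: c₃ − yᵀa₃ = 43.5 − (7·3 + 8·4) = 43.5 − 53 = -9.5.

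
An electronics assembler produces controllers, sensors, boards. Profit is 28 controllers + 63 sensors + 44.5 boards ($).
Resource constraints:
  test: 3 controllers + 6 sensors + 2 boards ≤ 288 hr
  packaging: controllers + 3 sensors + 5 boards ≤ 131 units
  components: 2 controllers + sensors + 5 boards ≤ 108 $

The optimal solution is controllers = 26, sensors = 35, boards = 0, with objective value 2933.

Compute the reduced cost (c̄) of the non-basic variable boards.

-4.5

At the optimum: test uses 288 of 288 (binding); packaging uses 131 of 131 (binding); components uses 87 of 108 (slack = 21).
Slack constraints have shadow price 0 (complementary slackness).
Dual feasibility on the basic columns requires 3·y_test + 1·y_packaging = 28, 6·y_test + 3·y_packaging = 63.
Solving: y_test = 7, y_packaging = 7.
Reduced cost of boards: c₃ − yᵀa₃ = 44.5 − (7·2 + 7·5) = 44.5 − 49 = -4.5.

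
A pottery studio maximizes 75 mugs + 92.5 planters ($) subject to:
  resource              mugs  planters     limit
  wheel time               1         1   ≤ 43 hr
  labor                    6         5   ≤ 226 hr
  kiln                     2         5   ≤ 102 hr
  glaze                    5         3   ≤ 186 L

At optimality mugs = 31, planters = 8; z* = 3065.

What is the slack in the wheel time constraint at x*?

wheel time used = 1·31 + 1·8 = 39; slack = 43 − 39 = 4.

4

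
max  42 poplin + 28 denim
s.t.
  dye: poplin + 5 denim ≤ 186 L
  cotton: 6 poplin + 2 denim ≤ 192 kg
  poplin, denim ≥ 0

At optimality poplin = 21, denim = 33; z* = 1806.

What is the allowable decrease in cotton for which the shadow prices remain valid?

117.6

Binding constraints: dye, cotton. The basis is B = [[1,5],[6,2]] with det -28.
Per unit decrease in cotton, x* moves by d = (-0.1786, 0.0357).
The basis stays optimal until poplin reaches 0; allowable decrease = 117.6 kg.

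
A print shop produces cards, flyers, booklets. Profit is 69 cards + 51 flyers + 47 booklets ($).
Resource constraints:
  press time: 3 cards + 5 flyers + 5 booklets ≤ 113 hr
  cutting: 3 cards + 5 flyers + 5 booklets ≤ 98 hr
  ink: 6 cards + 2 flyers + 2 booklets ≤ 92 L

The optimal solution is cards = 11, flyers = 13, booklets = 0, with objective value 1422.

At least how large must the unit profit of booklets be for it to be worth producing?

51

Check each constraint at x*: press time 98/113 (slack 15); cutting 98/98 (tight); ink 92/92 (tight).
By complementary slackness, y = 0 for the non-binding constraint.
From A_Bᵀ y = c: 3·y_cutting + 6·y_ink = 69; 5·y_cutting + 2·y_ink = 51.
→ y_cutting = 7 and y_ink = 8.
booklets enters the basis when its profit ≥ yᵀa₃ = 7·5 + 8·2 = 51.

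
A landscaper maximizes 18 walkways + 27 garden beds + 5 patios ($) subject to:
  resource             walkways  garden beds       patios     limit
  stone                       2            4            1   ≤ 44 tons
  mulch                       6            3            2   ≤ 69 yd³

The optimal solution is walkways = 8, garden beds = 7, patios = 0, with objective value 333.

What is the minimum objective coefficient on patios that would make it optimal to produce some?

Both stone and mulch are binding at x*.
Dual feasibility on the basic columns requires 2·y_stone + 6·y_mulch = 18, 4·y_stone + 3·y_mulch = 27.
This yields shadow prices y_stone = 6, y_mulch = 1.
patios enters the basis when its profit ≥ yᵀa₃ = 6·1 + 1·2 = 8.

8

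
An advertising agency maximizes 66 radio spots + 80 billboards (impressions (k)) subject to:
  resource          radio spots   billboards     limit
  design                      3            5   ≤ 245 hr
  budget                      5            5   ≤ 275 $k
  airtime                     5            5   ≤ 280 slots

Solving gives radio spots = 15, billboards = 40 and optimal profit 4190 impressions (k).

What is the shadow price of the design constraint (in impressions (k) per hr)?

7

Check each constraint at x*: design 245/245 (tight); budget 275/275 (tight); airtime 275/280 (slack 5).
Slack constraints have shadow price 0 (complementary slackness).
Dual feasibility on the basic columns requires 3·y_design + 5·y_budget = 66, 5·y_design + 5·y_budget = 80.
Solving: y_design = 7, y_budget = 9.
Shadow price of design = 7.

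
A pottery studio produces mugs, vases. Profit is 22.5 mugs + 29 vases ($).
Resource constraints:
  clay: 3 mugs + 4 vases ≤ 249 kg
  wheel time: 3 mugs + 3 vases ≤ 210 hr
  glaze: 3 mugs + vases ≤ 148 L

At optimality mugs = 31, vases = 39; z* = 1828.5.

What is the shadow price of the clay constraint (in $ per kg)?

6.5

Binding: clay and wheel time. Non-binding: glaze (16 unused).
Since glaze is not tight, its dual is 0.
From A_Bᵀ y = c: 3·y_clay + 3·y_wheel time = 22.5; 4·y_clay + 3·y_wheel time = 29.
→ y_clay = 6.5 and y_wheel time = 1.
Shadow price of clay = 6.5.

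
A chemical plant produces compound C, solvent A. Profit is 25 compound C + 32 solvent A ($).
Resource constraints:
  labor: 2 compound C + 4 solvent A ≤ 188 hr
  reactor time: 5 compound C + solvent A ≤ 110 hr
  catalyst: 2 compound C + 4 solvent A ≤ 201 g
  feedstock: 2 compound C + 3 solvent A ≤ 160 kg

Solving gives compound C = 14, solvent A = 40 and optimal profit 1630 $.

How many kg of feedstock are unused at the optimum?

feedstock used = 2·14 + 3·40 = 148; slack = 160 − 148 = 12.

12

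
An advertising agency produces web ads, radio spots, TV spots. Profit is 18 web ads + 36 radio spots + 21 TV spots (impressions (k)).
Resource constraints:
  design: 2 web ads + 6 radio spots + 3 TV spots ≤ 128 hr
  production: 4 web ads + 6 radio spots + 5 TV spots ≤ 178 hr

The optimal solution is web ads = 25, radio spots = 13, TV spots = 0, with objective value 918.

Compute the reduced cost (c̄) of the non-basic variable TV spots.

At the optimum: design uses 128 of 128 (binding); production uses 178 of 178 (binding).
From A_Bᵀ y = c: 2·y_design + 4·y_production = 18; 6·y_design + 6·y_production = 36.
→ y_design = 3 and y_production = 3.
Reduced cost of TV spots: c₃ − yᵀa₃ = 21 − (3·3 + 3·5) = 21 − 24 = -3.

-3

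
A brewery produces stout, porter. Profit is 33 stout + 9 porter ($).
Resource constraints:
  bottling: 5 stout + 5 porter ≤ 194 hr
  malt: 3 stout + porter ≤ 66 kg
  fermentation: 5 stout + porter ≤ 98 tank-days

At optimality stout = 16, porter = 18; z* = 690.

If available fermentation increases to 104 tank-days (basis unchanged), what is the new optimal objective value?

708

Check each constraint at x*: bottling 170/194 (slack 24); malt 66/66 (tight); fermentation 98/98 (tight).
Slack constraints have shadow price 0 (complementary slackness).
The binding rows give the dual system: 3·y_malt + 5·y_fermentation = 33 and 1·y_malt + 1·y_fermentation = 9.
→ y_malt = 6 and y_fermentation = 3.
Δz = y_fermentation·Δb = 3 × (6) = 18, so new z* = 690 + 18 = 708.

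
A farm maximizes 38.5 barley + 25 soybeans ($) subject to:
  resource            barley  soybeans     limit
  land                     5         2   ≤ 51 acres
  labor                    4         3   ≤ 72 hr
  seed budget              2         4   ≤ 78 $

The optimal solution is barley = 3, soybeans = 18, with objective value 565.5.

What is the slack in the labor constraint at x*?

6

labor used = 4·3 + 3·18 = 66; slack = 72 − 66 = 6.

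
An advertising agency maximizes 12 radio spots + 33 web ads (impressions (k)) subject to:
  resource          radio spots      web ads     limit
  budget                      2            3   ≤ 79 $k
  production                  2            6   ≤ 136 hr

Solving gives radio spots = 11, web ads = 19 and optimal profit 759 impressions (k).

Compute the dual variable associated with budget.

At the optimum: budget uses 79 of 79 (binding); production uses 136 of 136 (binding).
Dual feasibility on the basic columns requires 2·y_budget + 2·y_production = 12, 3·y_budget + 6·y_production = 33.
→ y_budget = 1 and y_production = 5.
Shadow price of budget = 1.

1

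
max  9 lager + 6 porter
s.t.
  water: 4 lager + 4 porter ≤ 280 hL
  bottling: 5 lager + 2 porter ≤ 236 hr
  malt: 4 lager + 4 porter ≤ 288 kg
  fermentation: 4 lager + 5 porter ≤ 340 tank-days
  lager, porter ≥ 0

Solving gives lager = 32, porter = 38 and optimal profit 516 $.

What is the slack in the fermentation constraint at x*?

fermentation used = 4·32 + 5·38 = 318; slack = 340 − 318 = 22.

22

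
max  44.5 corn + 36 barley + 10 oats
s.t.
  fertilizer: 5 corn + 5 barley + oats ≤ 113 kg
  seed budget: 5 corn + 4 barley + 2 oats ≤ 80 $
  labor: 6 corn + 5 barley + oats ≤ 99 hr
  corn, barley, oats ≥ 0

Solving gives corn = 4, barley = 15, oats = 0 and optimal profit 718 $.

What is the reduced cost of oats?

-5

Binding: seed budget and labor. Non-binding: fertilizer (18 unused).
Since fertilizer is not tight, its dual is 0.
Dual feasibility on the basic columns requires 5·y_seed budget + 6·y_labor = 44.5, 4·y_seed budget + 5·y_labor = 36.
→ y_seed budget = 6.5 and y_labor = 2.
Reduced cost of oats: c₃ − yᵀa₃ = 10 − (6.5·2 + 2·1) = 10 − 15 = -5.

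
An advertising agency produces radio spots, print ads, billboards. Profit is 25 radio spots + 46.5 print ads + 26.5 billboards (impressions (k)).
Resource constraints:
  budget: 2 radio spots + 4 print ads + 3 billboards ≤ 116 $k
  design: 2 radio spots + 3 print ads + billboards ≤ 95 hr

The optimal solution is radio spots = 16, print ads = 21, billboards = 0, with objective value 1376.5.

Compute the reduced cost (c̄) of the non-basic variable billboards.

-4

Check each constraint at x*: budget 116/116 (tight); design 95/95 (tight).
From A_Bᵀ y = c: 2·y_budget + 2·y_design = 25; 4·y_budget + 3·y_design = 46.5.
Solving: y_budget = 9, y_design = 3.5.
Reduced cost of billboards: c₃ − yᵀa₃ = 26.5 − (9·3 + 3.5·1) = 26.5 − 30.5 = -4.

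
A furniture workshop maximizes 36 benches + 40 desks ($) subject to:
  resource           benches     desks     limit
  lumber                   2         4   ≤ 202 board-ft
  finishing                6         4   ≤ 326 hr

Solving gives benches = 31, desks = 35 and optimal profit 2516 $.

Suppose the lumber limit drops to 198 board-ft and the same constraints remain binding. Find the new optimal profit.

2492

Check each constraint at x*: lumber 202/202 (tight); finishing 326/326 (tight).
From A_Bᵀ y = c: 2·y_lumber + 6·y_finishing = 36; 4·y_lumber + 4·y_finishing = 40.
This yields shadow prices y_lumber = 6, y_finishing = 4.
Δz = y_lumber·Δb = 6 × (-4) = -24, so new z* = 2516 − 24 = 2492.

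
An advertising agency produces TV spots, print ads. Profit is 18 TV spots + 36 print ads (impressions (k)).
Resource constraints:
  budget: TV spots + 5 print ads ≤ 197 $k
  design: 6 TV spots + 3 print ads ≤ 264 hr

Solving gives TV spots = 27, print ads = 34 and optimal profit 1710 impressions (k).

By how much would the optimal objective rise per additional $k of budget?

Check each constraint at x*: budget 197/197 (tight); design 264/264 (tight).
Dual feasibility on the basic columns requires 1·y_budget + 6·y_design = 18, 5·y_budget + 3·y_design = 36.
This yields shadow prices y_budget = 6, y_design = 2.
Shadow price of budget = 6.

6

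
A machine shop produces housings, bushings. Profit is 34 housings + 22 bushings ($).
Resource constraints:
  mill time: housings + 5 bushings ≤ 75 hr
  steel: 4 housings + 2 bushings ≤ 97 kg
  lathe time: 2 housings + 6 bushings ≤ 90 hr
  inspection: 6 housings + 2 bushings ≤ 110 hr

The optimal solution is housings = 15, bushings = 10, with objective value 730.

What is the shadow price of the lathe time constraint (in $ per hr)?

2

At the optimum: mill time uses 65 of 75 (slack = 10); steel uses 80 of 97 (slack = 17); lathe time uses 90 of 90 (binding); inspection uses 110 of 110 (binding).
Since mill time, steel are not tight, their duals are 0.
The binding rows give the dual system: 2·y_lathe time + 6·y_inspection = 34 and 6·y_lathe time + 2·y_inspection = 22.
Solving: y_lathe time = 2, y_inspection = 5.
Shadow price of lathe time = 2.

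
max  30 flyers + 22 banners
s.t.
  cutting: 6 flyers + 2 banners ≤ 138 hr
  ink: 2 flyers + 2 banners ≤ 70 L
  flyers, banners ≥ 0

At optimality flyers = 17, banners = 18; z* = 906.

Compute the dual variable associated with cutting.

2

Both cutting and ink are binding at x*.
The binding rows give the dual system: 6·y_cutting + 2·y_ink = 30 and 2·y_cutting + 2·y_ink = 22.
This yields shadow prices y_cutting = 2, y_ink = 9.
Shadow price of cutting = 2.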